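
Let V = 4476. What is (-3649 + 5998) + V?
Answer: 6825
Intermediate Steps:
(-3649 + 5998) + V = (-3649 + 5998) + 4476 = 2349 + 4476 = 6825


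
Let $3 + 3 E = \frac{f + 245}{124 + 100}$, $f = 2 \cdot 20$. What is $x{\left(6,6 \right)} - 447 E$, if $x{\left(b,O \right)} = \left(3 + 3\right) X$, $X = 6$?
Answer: $\frac{65727}{224} \approx 293.42$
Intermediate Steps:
$f = 40$
$x{\left(b,O \right)} = 36$ ($x{\left(b,O \right)} = \left(3 + 3\right) 6 = 6 \cdot 6 = 36$)
$E = - \frac{129}{224}$ ($E = -1 + \frac{\left(40 + 245\right) \frac{1}{124 + 100}}{3} = -1 + \frac{285 \cdot \frac{1}{224}}{3} = -1 + \frac{1}{3} \cdot \frac{285}{224} = -1 + \frac{95}{224} = - \frac{129}{224} \approx -0.57589$)
$x{\left(6,6 \right)} - 447 E = 36 - - \frac{57663}{224} = 36 + \frac{57663}{224} = \frac{65727}{224}$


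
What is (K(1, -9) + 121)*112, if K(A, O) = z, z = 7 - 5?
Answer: 13776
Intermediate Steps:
z = 2
K(A, O) = 2
(K(1, -9) + 121)*112 = (2 + 121)*112 = 123*112 = 13776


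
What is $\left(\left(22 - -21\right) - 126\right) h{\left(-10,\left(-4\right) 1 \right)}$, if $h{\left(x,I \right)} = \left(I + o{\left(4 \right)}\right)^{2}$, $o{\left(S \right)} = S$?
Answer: $0$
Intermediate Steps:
$h{\left(x,I \right)} = \left(4 + I\right)^{2}$ ($h{\left(x,I \right)} = \left(I + 4\right)^{2} = \left(4 + I\right)^{2}$)
$\left(\left(22 - -21\right) - 126\right) h{\left(-10,\left(-4\right) 1 \right)} = \left(\left(22 - -21\right) - 126\right) \left(4 - 4\right)^{2} = \left(\left(22 + 21\right) - 126\right) \left(4 - 4\right)^{2} = \left(43 - 126\right) 0^{2} = \left(-83\right) 0 = 0$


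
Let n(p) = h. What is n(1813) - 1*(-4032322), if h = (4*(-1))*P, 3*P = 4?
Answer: 12096950/3 ≈ 4.0323e+6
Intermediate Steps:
P = 4/3 (P = (⅓)*4 = 4/3 ≈ 1.3333)
h = -16/3 (h = (4*(-1))*(4/3) = -4*4/3 = -16/3 ≈ -5.3333)
n(p) = -16/3
n(1813) - 1*(-4032322) = -16/3 - 1*(-4032322) = -16/3 + 4032322 = 12096950/3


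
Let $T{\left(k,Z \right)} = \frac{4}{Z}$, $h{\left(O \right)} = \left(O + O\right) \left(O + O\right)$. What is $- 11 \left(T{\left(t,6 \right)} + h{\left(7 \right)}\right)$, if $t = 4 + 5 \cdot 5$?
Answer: $- \frac{6490}{3} \approx -2163.3$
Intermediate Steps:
$h{\left(O \right)} = 4 O^{2}$ ($h{\left(O \right)} = 2 O 2 O = 4 O^{2}$)
$t = 29$ ($t = 4 + 25 = 29$)
$- 11 \left(T{\left(t,6 \right)} + h{\left(7 \right)}\right) = - 11 \left(\frac{4}{6} + 4 \cdot 7^{2}\right) = - 11 \left(4 \cdot \frac{1}{6} + 4 \cdot 49\right) = - 11 \left(\frac{2}{3} + 196\right) = \left(-11\right) \frac{590}{3} = - \frac{6490}{3}$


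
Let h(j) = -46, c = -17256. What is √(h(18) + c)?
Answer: I*√17302 ≈ 131.54*I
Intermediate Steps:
√(h(18) + c) = √(-46 - 17256) = √(-17302) = I*√17302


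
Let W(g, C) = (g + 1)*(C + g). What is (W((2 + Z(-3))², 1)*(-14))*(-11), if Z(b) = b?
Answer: 616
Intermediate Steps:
W(g, C) = (1 + g)*(C + g)
(W((2 + Z(-3))², 1)*(-14))*(-11) = ((1 + (2 - 3)² + ((2 - 3)²)² + 1*(2 - 3)²)*(-14))*(-11) = ((1 + (-1)² + ((-1)²)² + 1*(-1)²)*(-14))*(-11) = ((1 + 1 + 1² + 1*1)*(-14))*(-11) = ((1 + 1 + 1 + 1)*(-14))*(-11) = (4*(-14))*(-11) = -56*(-11) = 616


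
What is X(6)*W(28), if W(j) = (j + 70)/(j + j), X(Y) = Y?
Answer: 21/2 ≈ 10.500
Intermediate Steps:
W(j) = (70 + j)/(2*j) (W(j) = (70 + j)/((2*j)) = (70 + j)*(1/(2*j)) = (70 + j)/(2*j))
X(6)*W(28) = 6*((½)*(70 + 28)/28) = 6*((½)*(1/28)*98) = 6*(7/4) = 21/2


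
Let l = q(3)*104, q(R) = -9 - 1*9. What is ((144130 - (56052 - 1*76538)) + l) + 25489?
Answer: 188233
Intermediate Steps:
q(R) = -18 (q(R) = -9 - 9 = -18)
l = -1872 (l = -18*104 = -1872)
((144130 - (56052 - 1*76538)) + l) + 25489 = ((144130 - (56052 - 1*76538)) - 1872) + 25489 = ((144130 - (56052 - 76538)) - 1872) + 25489 = ((144130 - 1*(-20486)) - 1872) + 25489 = ((144130 + 20486) - 1872) + 25489 = (164616 - 1872) + 25489 = 162744 + 25489 = 188233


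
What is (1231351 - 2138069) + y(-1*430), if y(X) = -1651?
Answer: -908369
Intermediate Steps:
(1231351 - 2138069) + y(-1*430) = (1231351 - 2138069) - 1651 = -906718 - 1651 = -908369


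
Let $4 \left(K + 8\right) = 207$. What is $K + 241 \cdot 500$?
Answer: $\frac{482175}{4} \approx 1.2054 \cdot 10^{5}$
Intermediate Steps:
$K = \frac{175}{4}$ ($K = -8 + \frac{1}{4} \cdot 207 = -8 + \frac{207}{4} = \frac{175}{4} \approx 43.75$)
$K + 241 \cdot 500 = \frac{175}{4} + 241 \cdot 500 = \frac{175}{4} + 120500 = \frac{482175}{4}$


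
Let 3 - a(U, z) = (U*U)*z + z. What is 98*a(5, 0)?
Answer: 294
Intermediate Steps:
a(U, z) = 3 - z - z*U² (a(U, z) = 3 - ((U*U)*z + z) = 3 - (U²*z + z) = 3 - (z*U² + z) = 3 - (z + z*U²) = 3 + (-z - z*U²) = 3 - z - z*U²)
98*a(5, 0) = 98*(3 - 1*0 - 1*0*5²) = 98*(3 + 0 - 1*0*25) = 98*(3 + 0 + 0) = 98*3 = 294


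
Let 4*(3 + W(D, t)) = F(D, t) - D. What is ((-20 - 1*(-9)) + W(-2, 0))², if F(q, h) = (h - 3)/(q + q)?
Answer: 45369/256 ≈ 177.22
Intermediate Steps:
F(q, h) = (-3 + h)/(2*q) (F(q, h) = (-3 + h)/((2*q)) = (-3 + h)*(1/(2*q)) = (-3 + h)/(2*q))
W(D, t) = -3 - D/4 + (-3 + t)/(8*D) (W(D, t) = -3 + ((-3 + t)/(2*D) - D)/4 = -3 + (-D + (-3 + t)/(2*D))/4 = -3 + (-D/4 + (-3 + t)/(8*D)) = -3 - D/4 + (-3 + t)/(8*D))
((-20 - 1*(-9)) + W(-2, 0))² = ((-20 - 1*(-9)) + (⅛)*(-3 + 0 - 2*(-2)*(12 - 2))/(-2))² = ((-20 + 9) + (⅛)*(-½)*(-3 + 0 - 2*(-2)*10))² = (-11 + (⅛)*(-½)*(-3 + 0 + 40))² = (-11 + (⅛)*(-½)*37)² = (-11 - 37/16)² = (-213/16)² = 45369/256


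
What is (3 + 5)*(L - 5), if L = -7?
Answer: -96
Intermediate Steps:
(3 + 5)*(L - 5) = (3 + 5)*(-7 - 5) = 8*(-12) = -96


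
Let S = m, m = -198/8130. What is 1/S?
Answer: -1355/33 ≈ -41.061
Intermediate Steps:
m = -33/1355 (m = -198*1/8130 = -33/1355 ≈ -0.024354)
S = -33/1355 ≈ -0.024354
1/S = 1/(-33/1355) = -1355/33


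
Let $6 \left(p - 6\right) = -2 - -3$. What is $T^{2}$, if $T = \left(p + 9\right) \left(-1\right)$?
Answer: $\frac{8281}{36} \approx 230.03$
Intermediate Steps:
$p = \frac{37}{6}$ ($p = 6 + \frac{-2 - -3}{6} = 6 + \frac{-2 + 3}{6} = 6 + \frac{1}{6} \cdot 1 = 6 + \frac{1}{6} = \frac{37}{6} \approx 6.1667$)
$T = - \frac{91}{6}$ ($T = \left(\frac{37}{6} + 9\right) \left(-1\right) = \frac{91}{6} \left(-1\right) = - \frac{91}{6} \approx -15.167$)
$T^{2} = \left(- \frac{91}{6}\right)^{2} = \frac{8281}{36}$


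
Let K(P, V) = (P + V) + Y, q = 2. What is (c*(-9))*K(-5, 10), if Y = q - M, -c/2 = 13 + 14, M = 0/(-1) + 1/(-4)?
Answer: 7047/2 ≈ 3523.5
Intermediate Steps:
M = -¼ (M = 0*(-1) + 1*(-¼) = 0 - ¼ = -¼ ≈ -0.25000)
c = -54 (c = -2*(13 + 14) = -2*27 = -54)
Y = 9/4 (Y = 2 - 1*(-¼) = 2 + ¼ = 9/4 ≈ 2.2500)
K(P, V) = 9/4 + P + V (K(P, V) = (P + V) + 9/4 = 9/4 + P + V)
(c*(-9))*K(-5, 10) = (-54*(-9))*(9/4 - 5 + 10) = 486*(29/4) = 7047/2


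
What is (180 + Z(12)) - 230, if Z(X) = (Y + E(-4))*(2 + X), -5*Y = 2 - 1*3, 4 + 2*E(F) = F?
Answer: -516/5 ≈ -103.20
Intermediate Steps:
E(F) = -2 + F/2
Y = ⅕ (Y = -(2 - 1*3)/5 = -(2 - 3)/5 = -⅕*(-1) = ⅕ ≈ 0.20000)
Z(X) = -38/5 - 19*X/5 (Z(X) = (⅕ + (-2 + (½)*(-4)))*(2 + X) = (⅕ + (-2 - 2))*(2 + X) = (⅕ - 4)*(2 + X) = -19*(2 + X)/5 = -38/5 - 19*X/5)
(180 + Z(12)) - 230 = (180 + (-38/5 - 19/5*12)) - 230 = (180 + (-38/5 - 228/5)) - 230 = (180 - 266/5) - 230 = 634/5 - 230 = -516/5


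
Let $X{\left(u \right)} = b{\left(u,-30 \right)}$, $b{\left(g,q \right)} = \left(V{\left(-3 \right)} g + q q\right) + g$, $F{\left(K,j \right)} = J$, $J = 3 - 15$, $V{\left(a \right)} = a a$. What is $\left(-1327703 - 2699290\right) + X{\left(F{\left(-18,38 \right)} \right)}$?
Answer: $-4026213$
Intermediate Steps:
$V{\left(a \right)} = a^{2}$
$J = -12$ ($J = 3 - 15 = -12$)
$F{\left(K,j \right)} = -12$
$b{\left(g,q \right)} = q^{2} + 10 g$ ($b{\left(g,q \right)} = \left(\left(-3\right)^{2} g + q q\right) + g = \left(9 g + q^{2}\right) + g = \left(q^{2} + 9 g\right) + g = q^{2} + 10 g$)
$X{\left(u \right)} = 900 + 10 u$ ($X{\left(u \right)} = \left(-30\right)^{2} + 10 u = 900 + 10 u$)
$\left(-1327703 - 2699290\right) + X{\left(F{\left(-18,38 \right)} \right)} = \left(-1327703 - 2699290\right) + \left(900 + 10 \left(-12\right)\right) = -4026993 + \left(900 - 120\right) = -4026993 + 780 = -4026213$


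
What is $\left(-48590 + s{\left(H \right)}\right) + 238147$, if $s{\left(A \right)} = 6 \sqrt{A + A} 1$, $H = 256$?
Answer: $189557 + 96 \sqrt{2} \approx 1.8969 \cdot 10^{5}$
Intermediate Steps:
$s{\left(A \right)} = 6 \sqrt{2} \sqrt{A}$ ($s{\left(A \right)} = 6 \sqrt{2 A} 1 = 6 \sqrt{2} \sqrt{A} 1 = 6 \sqrt{2} \sqrt{A}$)
$\left(-48590 + s{\left(H \right)}\right) + 238147 = \left(-48590 + 6 \sqrt{2} \sqrt{256}\right) + 238147 = \left(-48590 + 6 \sqrt{2} \cdot 16\right) + 238147 = \left(-48590 + 96 \sqrt{2}\right) + 238147 = 189557 + 96 \sqrt{2}$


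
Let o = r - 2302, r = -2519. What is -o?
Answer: 4821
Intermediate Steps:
o = -4821 (o = -2519 - 2302 = -4821)
-o = -1*(-4821) = 4821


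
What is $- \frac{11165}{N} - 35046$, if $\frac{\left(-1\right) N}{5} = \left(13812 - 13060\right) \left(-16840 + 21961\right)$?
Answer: $- \frac{134961863399}{3850992} \approx -35046.0$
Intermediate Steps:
$N = -19254960$ ($N = - 5 \left(13812 - 13060\right) \left(-16840 + 21961\right) = - 5 \cdot 752 \cdot 5121 = \left(-5\right) 3850992 = -19254960$)
$- \frac{11165}{N} - 35046 = - \frac{11165}{-19254960} - 35046 = \left(-11165\right) \left(- \frac{1}{19254960}\right) - 35046 = \frac{2233}{3850992} - 35046 = - \frac{134961863399}{3850992}$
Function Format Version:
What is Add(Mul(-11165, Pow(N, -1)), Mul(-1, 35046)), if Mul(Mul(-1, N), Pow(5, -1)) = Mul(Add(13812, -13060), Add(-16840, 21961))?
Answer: Rational(-134961863399, 3850992) ≈ -35046.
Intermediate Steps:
N = -19254960 (N = Mul(-5, Mul(Add(13812, -13060), Add(-16840, 21961))) = Mul(-5, Mul(752, 5121)) = Mul(-5, 3850992) = -19254960)
Add(Mul(-11165, Pow(N, -1)), Mul(-1, 35046)) = Add(Mul(-11165, Pow(-19254960, -1)), Mul(-1, 35046)) = Add(Mul(-11165, Rational(-1, 19254960)), -35046) = Add(Rational(2233, 3850992), -35046) = Rational(-134961863399, 3850992)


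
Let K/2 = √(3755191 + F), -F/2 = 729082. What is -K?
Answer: -2*√2297027 ≈ -3031.2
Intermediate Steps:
F = -1458164 (F = -2*729082 = -1458164)
K = 2*√2297027 (K = 2*√(3755191 - 1458164) = 2*√2297027 ≈ 3031.2)
-K = -2*√2297027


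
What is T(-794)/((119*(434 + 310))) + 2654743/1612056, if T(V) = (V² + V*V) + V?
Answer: 94431526109/5946874584 ≈ 15.879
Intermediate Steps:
T(V) = V + 2*V² (T(V) = (V² + V²) + V = 2*V² + V = V + 2*V²)
T(-794)/((119*(434 + 310))) + 2654743/1612056 = (-794*(1 + 2*(-794)))/((119*(434 + 310))) + 2654743/1612056 = (-794*(1 - 1588))/((119*744)) + 2654743*(1/1612056) = -794*(-1587)/88536 + 2654743/1612056 = 1260078*(1/88536) + 2654743/1612056 = 210013/14756 + 2654743/1612056 = 94431526109/5946874584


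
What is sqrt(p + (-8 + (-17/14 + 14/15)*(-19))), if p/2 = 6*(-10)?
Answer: I*sqrt(5409390)/210 ≈ 11.075*I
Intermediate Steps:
p = -120 (p = 2*(6*(-10)) = 2*(-60) = -120)
sqrt(p + (-8 + (-17/14 + 14/15)*(-19))) = sqrt(-120 + (-8 + (-17/14 + 14/15)*(-19))) = sqrt(-120 + (-8 - 59/210*(-19))) = sqrt(-120 + (-8 + 1121/210)) = sqrt(-120 - 559/210) = sqrt(-25759/210) = I*sqrt(5409390)/210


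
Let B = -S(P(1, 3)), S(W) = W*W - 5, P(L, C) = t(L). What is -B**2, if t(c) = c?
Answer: -16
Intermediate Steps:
P(L, C) = L
S(W) = -5 + W**2 (S(W) = W**2 - 5 = -5 + W**2)
B = 4 (B = -(-5 + 1**2) = -(-5 + 1) = -1*(-4) = 4)
-B**2 = -1*4**2 = -1*16 = -16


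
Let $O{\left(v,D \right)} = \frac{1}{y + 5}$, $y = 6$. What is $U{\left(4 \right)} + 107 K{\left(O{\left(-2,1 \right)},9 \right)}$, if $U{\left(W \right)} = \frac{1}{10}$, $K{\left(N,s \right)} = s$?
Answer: $\frac{9631}{10} \approx 963.1$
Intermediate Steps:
$O{\left(v,D \right)} = \frac{1}{11}$ ($O{\left(v,D \right)} = \frac{1}{6 + 5} = \frac{1}{11}$)
$U{\left(W \right)} = \frac{1}{10}$
$U{\left(4 \right)} + 107 K{\left(O{\left(-2,1 \right)},9 \right)} = \frac{1}{10} + 107 \cdot 9 = \frac{1}{10} + 963 = \frac{9631}{10}$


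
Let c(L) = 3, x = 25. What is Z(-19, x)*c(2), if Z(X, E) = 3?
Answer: 9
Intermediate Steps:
Z(-19, x)*c(2) = 3*3 = 9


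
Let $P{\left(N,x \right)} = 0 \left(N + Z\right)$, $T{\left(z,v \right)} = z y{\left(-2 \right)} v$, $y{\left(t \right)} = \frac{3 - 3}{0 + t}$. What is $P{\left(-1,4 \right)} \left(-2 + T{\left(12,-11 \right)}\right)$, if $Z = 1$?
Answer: $0$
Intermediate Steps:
$y{\left(t \right)} = 0$ ($y{\left(t \right)} = \frac{0}{t} = 0$)
$T{\left(z,v \right)} = 0$ ($T{\left(z,v \right)} = z 0 v = 0 v = 0$)
$P{\left(N,x \right)} = 0$ ($P{\left(N,x \right)} = 0 \left(N + 1\right) = 0 \left(1 + N\right) = 0$)
$P{\left(-1,4 \right)} \left(-2 + T{\left(12,-11 \right)}\right) = 0 \left(-2 + 0\right) = 0 \left(-2\right) = 0$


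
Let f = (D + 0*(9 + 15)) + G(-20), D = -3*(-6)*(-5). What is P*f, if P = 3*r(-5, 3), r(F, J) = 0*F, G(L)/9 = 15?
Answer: 0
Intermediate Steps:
G(L) = 135 (G(L) = 9*15 = 135)
r(F, J) = 0
D = -90 (D = 18*(-5) = -90)
P = 0 (P = 3*0 = 0)
f = 45 (f = (-90 + 0*(9 + 15)) + 135 = (-90 + 0*24) + 135 = (-90 + 0) + 135 = -90 + 135 = 45)
P*f = 0*45 = 0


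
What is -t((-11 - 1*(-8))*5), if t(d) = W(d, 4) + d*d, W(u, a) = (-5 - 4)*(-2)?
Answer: -243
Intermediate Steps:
W(u, a) = 18 (W(u, a) = -9*(-2) = 18)
t(d) = 18 + d² (t(d) = 18 + d*d = 18 + d²)
-t((-11 - 1*(-8))*5) = -(18 + ((-11 - 1*(-8))*5)²) = -(18 + ((-11 + 8)*5)²) = -(18 + (-3*5)²) = -(18 + (-15)²) = -(18 + 225) = -1*243 = -243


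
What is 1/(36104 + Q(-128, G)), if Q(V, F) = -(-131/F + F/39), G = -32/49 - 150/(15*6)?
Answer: 1954953/70471339012 ≈ 2.7741e-5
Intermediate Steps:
G = -341/147 (G = -32*1/49 - 150/90 = -32/49 - 150*1/90 = -32/49 - 5/3 = -341/147 ≈ -2.3197)
Q(V, F) = 131/F - F/39 (Q(V, F) = -(-131/F + F*(1/39)) = -(-131/F + F/39) = 131/F - F/39)
1/(36104 + Q(-128, G)) = 1/(36104 + (131/(-341/147) - 1/39*(-341/147))) = 1/(36104 + (131*(-147/341) + 341/5733)) = 1/(36104 + (-19257/341 + 341/5733)) = 1/(36104 - 110284100/1954953) = 1/(70471339012/1954953) = 1954953/70471339012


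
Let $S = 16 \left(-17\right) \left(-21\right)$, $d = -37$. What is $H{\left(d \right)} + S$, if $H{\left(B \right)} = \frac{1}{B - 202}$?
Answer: $\frac{1365167}{239} \approx 5712.0$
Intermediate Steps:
$H{\left(B \right)} = \frac{1}{-202 + B}$
$S = 5712$ ($S = \left(-272\right) \left(-21\right) = 5712$)
$H{\left(d \right)} + S = \frac{1}{-202 - 37} + 5712 = \frac{1}{-239} + 5712 = - \frac{1}{239} + 5712 = \frac{1365167}{239}$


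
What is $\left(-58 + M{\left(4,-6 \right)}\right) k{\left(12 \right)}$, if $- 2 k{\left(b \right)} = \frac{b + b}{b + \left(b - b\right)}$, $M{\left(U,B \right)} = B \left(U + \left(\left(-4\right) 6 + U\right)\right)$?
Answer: $-38$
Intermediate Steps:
$M{\left(U,B \right)} = B \left(-24 + 2 U\right)$ ($M{\left(U,B \right)} = B \left(U + \left(-24 + U\right)\right) = B \left(-24 + 2 U\right)$)
$k{\left(b \right)} = -1$ ($k{\left(b \right)} = - \frac{\left(b + b\right) \frac{1}{b + \left(b - b\right)}}{2} = - \frac{2 b \frac{1}{b + 0}}{2} = - \frac{2 b \frac{1}{b}}{2} = \left(- \frac{1}{2}\right) 2 = -1$)
$\left(-58 + M{\left(4,-6 \right)}\right) k{\left(12 \right)} = \left(-58 + 2 \left(-6\right) \left(-12 + 4\right)\right) \left(-1\right) = \left(-58 + 2 \left(-6\right) \left(-8\right)\right) \left(-1\right) = \left(-58 + 96\right) \left(-1\right) = 38 \left(-1\right) = -38$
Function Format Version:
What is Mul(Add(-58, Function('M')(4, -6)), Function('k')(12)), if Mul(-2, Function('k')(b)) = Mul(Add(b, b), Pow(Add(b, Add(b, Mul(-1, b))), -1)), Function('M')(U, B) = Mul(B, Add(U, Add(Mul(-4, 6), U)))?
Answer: -38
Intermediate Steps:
Function('M')(U, B) = Mul(B, Add(-24, Mul(2, U))) (Function('M')(U, B) = Mul(B, Add(U, Add(-24, U))) = Mul(B, Add(-24, Mul(2, U))))
Function('k')(b) = -1 (Function('k')(b) = Mul(Rational(-1, 2), Mul(Add(b, b), Pow(Add(b, Add(b, Mul(-1, b))), -1))) = Mul(Rational(-1, 2), Mul(Mul(2, b), Pow(Add(b, 0), -1))) = Mul(Rational(-1, 2), Mul(Mul(2, b), Pow(b, -1))) = Mul(Rational(-1, 2), 2) = -1)
Mul(Add(-58, Function('M')(4, -6)), Function('k')(12)) = Mul(Add(-58, Mul(2, -6, Add(-12, 4))), -1) = Mul(Add(-58, Mul(2, -6, -8)), -1) = Mul(Add(-58, 96), -1) = Mul(38, -1) = -38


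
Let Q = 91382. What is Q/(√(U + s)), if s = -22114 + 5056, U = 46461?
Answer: 91382*√3/297 ≈ 532.92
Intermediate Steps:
s = -17058
Q/(√(U + s)) = 91382/(√(46461 - 17058)) = 91382/(√29403) = 91382/((99*√3)) = 91382*(√3/297) = 91382*√3/297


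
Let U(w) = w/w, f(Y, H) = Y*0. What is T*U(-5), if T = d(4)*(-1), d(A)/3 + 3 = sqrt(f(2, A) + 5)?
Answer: 9 - 3*sqrt(5) ≈ 2.2918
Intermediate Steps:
f(Y, H) = 0
d(A) = -9 + 3*sqrt(5) (d(A) = -9 + 3*sqrt(0 + 5) = -9 + 3*sqrt(5))
U(w) = 1
T = 9 - 3*sqrt(5) (T = (-9 + 3*sqrt(5))*(-1) = 9 - 3*sqrt(5) ≈ 2.2918)
T*U(-5) = (9 - 3*sqrt(5))*1 = 9 - 3*sqrt(5)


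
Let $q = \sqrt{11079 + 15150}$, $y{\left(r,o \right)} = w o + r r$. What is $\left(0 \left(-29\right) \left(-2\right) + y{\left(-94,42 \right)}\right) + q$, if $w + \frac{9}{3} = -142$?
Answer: $2746 + \sqrt{26229} \approx 2908.0$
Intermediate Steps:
$w = -145$ ($w = -3 - 142 = -145$)
$y{\left(r,o \right)} = r^{2} - 145 o$ ($y{\left(r,o \right)} = - 145 o + r r = - 145 o + r^{2} = r^{2} - 145 o$)
$q = \sqrt{26229} \approx 161.95$
$\left(0 \left(-29\right) \left(-2\right) + y{\left(-94,42 \right)}\right) + q = \left(0 \left(-29\right) \left(-2\right) + \left(\left(-94\right)^{2} - 6090\right)\right) + \sqrt{26229} = \left(0 \left(-2\right) + \left(8836 - 6090\right)\right) + \sqrt{26229} = \left(0 + 2746\right) + \sqrt{26229} = 2746 + \sqrt{26229}$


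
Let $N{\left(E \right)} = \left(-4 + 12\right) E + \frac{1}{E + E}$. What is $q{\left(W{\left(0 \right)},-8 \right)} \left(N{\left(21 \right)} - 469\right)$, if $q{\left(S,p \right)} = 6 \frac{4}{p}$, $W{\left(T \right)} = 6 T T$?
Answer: $\frac{12641}{14} \approx 902.93$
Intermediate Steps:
$N{\left(E \right)} = \frac{1}{2 E} + 8 E$ ($N{\left(E \right)} = 8 E + \frac{1}{2 E} = \frac{1}{2 E} + 8 E$)
$W{\left(T \right)} = 6 T^{2}$
$q{\left(S,p \right)} = \frac{24}{p}$
$q{\left(W{\left(0 \right)},-8 \right)} \left(N{\left(21 \right)} - 469\right) = \frac{24}{-8} \left(\left(\frac{1}{2 \cdot 21} + 8 \cdot 21\right) - 469\right) = 24 \left(- \frac{1}{8}\right) \left(\left(\frac{1}{2} \cdot \frac{1}{21} + 168\right) - 469\right) = - 3 \left(\left(\frac{1}{42} + 168\right) - 469\right) = - 3 \left(\frac{7057}{42} - 469\right) = \left(-3\right) \left(- \frac{12641}{42}\right) = \frac{12641}{14}$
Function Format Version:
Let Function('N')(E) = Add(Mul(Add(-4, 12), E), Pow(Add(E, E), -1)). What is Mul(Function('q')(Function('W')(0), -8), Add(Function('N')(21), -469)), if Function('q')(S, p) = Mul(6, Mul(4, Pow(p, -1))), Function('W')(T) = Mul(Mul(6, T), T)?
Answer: Rational(12641, 14) ≈ 902.93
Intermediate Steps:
Function('N')(E) = Add(Mul(Rational(1, 2), Pow(E, -1)), Mul(8, E)) (Function('N')(E) = Add(Mul(8, E), Pow(Mul(2, E), -1)) = Add(Mul(8, E), Mul(Rational(1, 2), Pow(E, -1))) = Add(Mul(Rational(1, 2), Pow(E, -1)), Mul(8, E)))
Function('W')(T) = Mul(6, Pow(T, 2))
Function('q')(S, p) = Mul(24, Pow(p, -1))
Mul(Function('q')(Function('W')(0), -8), Add(Function('N')(21), -469)) = Mul(Mul(24, Pow(-8, -1)), Add(Add(Mul(Rational(1, 2), Pow(21, -1)), Mul(8, 21)), -469)) = Mul(Mul(24, Rational(-1, 8)), Add(Add(Mul(Rational(1, 2), Rational(1, 21)), 168), -469)) = Mul(-3, Add(Add(Rational(1, 42), 168), -469)) = Mul(-3, Add(Rational(7057, 42), -469)) = Mul(-3, Rational(-12641, 42)) = Rational(12641, 14)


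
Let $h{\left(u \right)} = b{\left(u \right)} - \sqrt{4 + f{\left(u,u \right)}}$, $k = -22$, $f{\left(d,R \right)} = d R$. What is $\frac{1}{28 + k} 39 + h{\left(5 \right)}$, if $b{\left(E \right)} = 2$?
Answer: $\frac{17}{2} - \sqrt{29} \approx 3.1148$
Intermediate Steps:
$f{\left(d,R \right)} = R d$
$h{\left(u \right)} = 2 - \sqrt{4 + u^{2}}$ ($h{\left(u \right)} = 2 - \sqrt{4 + u u} = 2 - \sqrt{4 + u^{2}}$)
$\frac{1}{28 + k} 39 + h{\left(5 \right)} = \frac{1}{28 - 22} \cdot 39 + \left(2 - \sqrt{4 + 5^{2}}\right) = \frac{1}{6} \cdot 39 + \left(2 - \sqrt{4 + 25}\right) = \frac{1}{6} \cdot 39 + \left(2 - \sqrt{29}\right) = \frac{13}{2} + \left(2 - \sqrt{29}\right) = \frac{17}{2} - \sqrt{29}$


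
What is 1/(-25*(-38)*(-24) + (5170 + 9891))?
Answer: -1/7739 ≈ -0.00012922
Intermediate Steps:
1/(-25*(-38)*(-24) + (5170 + 9891)) = 1/(950*(-24) + 15061) = 1/(-22800 + 15061) = 1/(-7739) = -1/7739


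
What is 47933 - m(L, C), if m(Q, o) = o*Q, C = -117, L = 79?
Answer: 57176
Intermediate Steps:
m(Q, o) = Q*o
47933 - m(L, C) = 47933 - 79*(-117) = 47933 - 1*(-9243) = 47933 + 9243 = 57176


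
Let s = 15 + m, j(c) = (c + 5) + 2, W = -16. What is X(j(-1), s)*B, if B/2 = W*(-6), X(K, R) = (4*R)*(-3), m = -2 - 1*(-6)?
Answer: -43776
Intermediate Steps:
m = 4 (m = -2 + 6 = 4)
j(c) = 7 + c (j(c) = (5 + c) + 2 = 7 + c)
s = 19 (s = 15 + 4 = 19)
X(K, R) = -12*R
B = 192 (B = 2*(-16*(-6)) = 2*96 = 192)
X(j(-1), s)*B = -12*19*192 = -228*192 = -43776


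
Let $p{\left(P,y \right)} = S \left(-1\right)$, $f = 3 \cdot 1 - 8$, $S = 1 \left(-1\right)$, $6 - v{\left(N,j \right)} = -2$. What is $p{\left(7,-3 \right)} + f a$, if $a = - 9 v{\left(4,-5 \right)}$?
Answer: $361$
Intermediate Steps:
$v{\left(N,j \right)} = 8$ ($v{\left(N,j \right)} = 6 - -2 = 6 + 2 = 8$)
$a = -72$ ($a = \left(-9\right) 8 = -72$)
$S = -1$
$f = -5$ ($f = 3 - 8 = -5$)
$p{\left(P,y \right)} = 1$ ($p{\left(P,y \right)} = \left(-1\right) \left(-1\right) = 1$)
$p{\left(7,-3 \right)} + f a = 1 - -360 = 1 + 360 = 361$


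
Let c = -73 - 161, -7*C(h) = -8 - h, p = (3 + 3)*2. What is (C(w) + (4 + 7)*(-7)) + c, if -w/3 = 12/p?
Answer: -2172/7 ≈ -310.29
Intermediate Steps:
p = 12 (p = 6*2 = 12)
w = -3 (w = -36/12 = -3*1 = -3)
C(h) = 8/7 + h/7 (C(h) = -(-8 - h)/7 = 8/7 + h/7)
c = -234
(C(w) + (4 + 7)*(-7)) + c = ((8/7 + (⅐)*(-3)) + (4 + 7)*(-7)) - 234 = ((8/7 - 3/7) + 11*(-7)) - 234 = (5/7 - 77) - 234 = -534/7 - 234 = -2172/7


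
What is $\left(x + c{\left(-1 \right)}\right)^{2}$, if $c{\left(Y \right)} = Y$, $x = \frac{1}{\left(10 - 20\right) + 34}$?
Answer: $\frac{529}{576} \approx 0.9184$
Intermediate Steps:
$x = \frac{1}{24}$ ($x = \frac{1}{-10 + 34} = \frac{1}{24} \approx 0.041667$)
$\left(x + c{\left(-1 \right)}\right)^{2} = \left(\frac{1}{24} - 1\right)^{2} = \left(- \frac{23}{24}\right)^{2} = \frac{529}{576}$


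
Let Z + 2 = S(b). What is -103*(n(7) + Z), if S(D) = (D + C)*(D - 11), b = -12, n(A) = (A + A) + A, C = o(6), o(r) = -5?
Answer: -42230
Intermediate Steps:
C = -5
n(A) = 3*A (n(A) = 2*A + A = 3*A)
S(D) = (-11 + D)*(-5 + D) (S(D) = (D - 5)*(D - 11) = (-5 + D)*(-11 + D) = (-11 + D)*(-5 + D))
Z = 389 (Z = -2 + (55 + (-12)**2 - 16*(-12)) = -2 + (55 + 144 + 192) = -2 + 391 = 389)
-103*(n(7) + Z) = -103*(3*7 + 389) = -103*(21 + 389) = -103*410 = -42230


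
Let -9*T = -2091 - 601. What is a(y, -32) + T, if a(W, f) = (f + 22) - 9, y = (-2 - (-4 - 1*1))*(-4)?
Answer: 2521/9 ≈ 280.11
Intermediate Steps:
T = 2692/9 (T = -(-2091 - 601)/9 = -⅑*(-2692) = 2692/9 ≈ 299.11)
y = -12 (y = (-2 - (-4 - 1))*(-4) = (-2 - 1*(-5))*(-4) = (-2 + 5)*(-4) = 3*(-4) = -12)
a(W, f) = 13 + f (a(W, f) = (22 + f) - 9 = 13 + f)
a(y, -32) + T = (13 - 32) + 2692/9 = -19 + 2692/9 = 2521/9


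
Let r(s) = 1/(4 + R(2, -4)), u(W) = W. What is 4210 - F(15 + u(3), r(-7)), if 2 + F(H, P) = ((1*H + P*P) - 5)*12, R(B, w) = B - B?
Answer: 16221/4 ≈ 4055.3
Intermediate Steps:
R(B, w) = 0
r(s) = ¼ (r(s) = 1/(4 + 0) = 1/4 = ¼)
F(H, P) = -62 + 12*H + 12*P² (F(H, P) = -2 + ((1*H + P*P) - 5)*12 = -2 + ((H + P²) - 5)*12 = -2 + (-5 + H + P²)*12 = -2 + (-60 + 12*H + 12*P²) = -62 + 12*H + 12*P²)
4210 - F(15 + u(3), r(-7)) = 4210 - (-62 + 12*(15 + 3) + 12*(¼)²) = 4210 - (-62 + 12*18 + 12*(1/16)) = 4210 - (-62 + 216 + ¾) = 4210 - 1*619/4 = 4210 - 619/4 = 16221/4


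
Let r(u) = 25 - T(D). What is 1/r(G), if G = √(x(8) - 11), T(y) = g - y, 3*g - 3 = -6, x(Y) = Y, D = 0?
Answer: 1/26 ≈ 0.038462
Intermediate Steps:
g = -1 (g = 1 + (⅓)*(-6) = 1 - 2 = -1)
T(y) = -1 - y
G = I*√3 (G = √(8 - 11) = √(-3) = I*√3 ≈ 1.732*I)
r(u) = 26 (r(u) = 25 - (-1 - 1*0) = 25 - (-1 + 0) = 25 - 1*(-1) = 25 + 1 = 26)
1/r(G) = 1/26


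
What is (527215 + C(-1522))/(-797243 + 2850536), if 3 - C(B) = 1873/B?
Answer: 802427669/3125111946 ≈ 0.25677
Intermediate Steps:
C(B) = 3 - 1873/B
(527215 + C(-1522))/(-797243 + 2850536) = (527215 + (3 - 1873/(-1522)))/(-797243 + 2850536) = (527215 + (3 - 1873*(-1/1522)))/2053293 = (527215 + (3 + 1873/1522))*(1/2053293) = (527215 + 6439/1522)*(1/2053293) = (802427669/1522)*(1/2053293) = 802427669/3125111946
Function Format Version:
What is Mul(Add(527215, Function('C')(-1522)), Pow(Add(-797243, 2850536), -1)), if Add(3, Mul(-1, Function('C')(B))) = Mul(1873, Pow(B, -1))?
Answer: Rational(802427669, 3125111946) ≈ 0.25677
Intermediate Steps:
Function('C')(B) = Add(3, Mul(-1873, Pow(B, -1))) (Function('C')(B) = Add(3, Mul(-1, Mul(1873, Pow(B, -1)))) = Add(3, Mul(-1873, Pow(B, -1))))
Mul(Add(527215, Function('C')(-1522)), Pow(Add(-797243, 2850536), -1)) = Mul(Add(527215, Add(3, Mul(-1873, Pow(-1522, -1)))), Pow(Add(-797243, 2850536), -1)) = Mul(Add(527215, Add(3, Mul(-1873, Rational(-1, 1522)))), Pow(2053293, -1)) = Mul(Add(527215, Add(3, Rational(1873, 1522))), Rational(1, 2053293)) = Mul(Add(527215, Rational(6439, 1522)), Rational(1, 2053293)) = Mul(Rational(802427669, 1522), Rational(1, 2053293)) = Rational(802427669, 3125111946)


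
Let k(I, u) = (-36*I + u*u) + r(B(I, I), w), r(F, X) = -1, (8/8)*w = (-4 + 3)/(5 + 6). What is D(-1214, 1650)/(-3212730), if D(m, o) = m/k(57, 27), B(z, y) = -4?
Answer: -607/2126827260 ≈ -2.8540e-7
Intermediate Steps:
w = -1/11 (w = (-4 + 3)/(5 + 6) = -1/11 ≈ -0.090909)
k(I, u) = -1 + u² - 36*I (k(I, u) = (-36*I + u*u) - 1 = (-36*I + u²) - 1 = (u² - 36*I) - 1 = -1 + u² - 36*I)
D(m, o) = -m/1324 (D(m, o) = m/(-1 + 27² - 36*57) = m/(-1 + 729 - 2052) = m/(-1324) = m*(-1/1324) = -m/1324)
D(-1214, 1650)/(-3212730) = -1/1324*(-1214)/(-3212730) = (607/662)*(-1/3212730) = -607/2126827260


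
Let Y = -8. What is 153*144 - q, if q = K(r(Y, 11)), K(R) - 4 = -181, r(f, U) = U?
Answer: 22209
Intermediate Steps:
K(R) = -177 (K(R) = 4 - 181 = -177)
q = -177
153*144 - q = 153*144 - 1*(-177) = 22032 + 177 = 22209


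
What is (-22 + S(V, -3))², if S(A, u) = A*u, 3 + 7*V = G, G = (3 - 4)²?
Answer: 21904/49 ≈ 447.02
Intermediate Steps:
G = 1 (G = (-1)² = 1)
V = -2/7 (V = -3/7 + (⅐)*1 = -3/7 + ⅐ = -2/7 ≈ -0.28571)
(-22 + S(V, -3))² = (-22 - 2/7*(-3))² = (-22 + 6/7)² = (-148/7)² = 21904/49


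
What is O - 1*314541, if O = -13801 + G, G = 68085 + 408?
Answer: -259849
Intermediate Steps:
G = 68493
O = 54692 (O = -13801 + 68493 = 54692)
O - 1*314541 = 54692 - 1*314541 = 54692 - 314541 = -259849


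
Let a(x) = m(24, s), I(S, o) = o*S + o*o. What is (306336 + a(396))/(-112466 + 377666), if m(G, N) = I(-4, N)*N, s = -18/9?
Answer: 12763/11050 ≈ 1.1550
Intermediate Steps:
s = -2 (s = -18*1/9 = -2)
I(S, o) = o**2 + S*o (I(S, o) = S*o + o**2 = o**2 + S*o)
m(G, N) = N**2*(-4 + N) (m(G, N) = (N*(-4 + N))*N = N**2*(-4 + N))
a(x) = -24 (a(x) = (-2)**2*(-4 - 2) = 4*(-6) = -24)
(306336 + a(396))/(-112466 + 377666) = (306336 - 24)/(-112466 + 377666) = 306312/265200 = 306312*(1/265200) = 12763/11050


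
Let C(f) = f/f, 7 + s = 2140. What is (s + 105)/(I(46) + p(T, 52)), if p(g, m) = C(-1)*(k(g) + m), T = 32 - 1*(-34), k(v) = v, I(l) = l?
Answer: 1119/82 ≈ 13.646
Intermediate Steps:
s = 2133 (s = -7 + 2140 = 2133)
T = 66 (T = 32 + 34 = 66)
C(f) = 1
p(g, m) = g + m (p(g, m) = 1*(g + m) = g + m)
(s + 105)/(I(46) + p(T, 52)) = (2133 + 105)/(46 + (66 + 52)) = 2238/(46 + 118) = 2238/164 = 2238*(1/164) = 1119/82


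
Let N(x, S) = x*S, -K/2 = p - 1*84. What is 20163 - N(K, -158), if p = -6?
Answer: 48603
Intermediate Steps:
K = 180 (K = -2*(-6 - 1*84) = -2*(-6 - 84) = -2*(-90) = 180)
N(x, S) = S*x
20163 - N(K, -158) = 20163 - (-158)*180 = 20163 - 1*(-28440) = 20163 + 28440 = 48603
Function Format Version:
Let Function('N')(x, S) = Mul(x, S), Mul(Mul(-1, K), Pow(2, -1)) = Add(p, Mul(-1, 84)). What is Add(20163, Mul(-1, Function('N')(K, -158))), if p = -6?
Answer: 48603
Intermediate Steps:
K = 180 (K = Mul(-2, Add(-6, Mul(-1, 84))) = Mul(-2, Add(-6, -84)) = Mul(-2, -90) = 180)
Function('N')(x, S) = Mul(S, x)
Add(20163, Mul(-1, Function('N')(K, -158))) = Add(20163, Mul(-1, Mul(-158, 180))) = Add(20163, Mul(-1, -28440)) = Add(20163, 28440) = 48603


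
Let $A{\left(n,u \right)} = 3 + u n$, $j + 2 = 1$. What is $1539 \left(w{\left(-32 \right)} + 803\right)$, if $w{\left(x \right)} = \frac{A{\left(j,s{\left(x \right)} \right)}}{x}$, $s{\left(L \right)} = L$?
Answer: $\frac{39492279}{32} \approx 1.2341 \cdot 10^{6}$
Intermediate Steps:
$j = -1$ ($j = -2 + 1 = -1$)
$A{\left(n,u \right)} = 3 + n u$
$w{\left(x \right)} = \frac{3 - x}{x}$
$1539 \left(w{\left(-32 \right)} + 803\right) = 1539 \left(\frac{3 - -32}{-32} + 803\right) = 1539 \left(- \frac{3 + 32}{32} + 803\right) = 1539 \left(\left(- \frac{1}{32}\right) 35 + 803\right) = 1539 \left(- \frac{35}{32} + 803\right) = 1539 \cdot \frac{25661}{32} = \frac{39492279}{32}$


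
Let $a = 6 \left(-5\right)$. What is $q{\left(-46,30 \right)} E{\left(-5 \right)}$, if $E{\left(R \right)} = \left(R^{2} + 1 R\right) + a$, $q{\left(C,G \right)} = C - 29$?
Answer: $750$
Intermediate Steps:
$a = -30$
$q{\left(C,G \right)} = -29 + C$
$E{\left(R \right)} = -30 + R + R^{2}$ ($E{\left(R \right)} = \left(R^{2} + 1 R\right) - 30 = \left(R^{2} + R\right) - 30 = \left(R + R^{2}\right) - 30 = -30 + R + R^{2}$)
$q{\left(-46,30 \right)} E{\left(-5 \right)} = \left(-29 - 46\right) \left(-30 - 5 + \left(-5\right)^{2}\right) = - 75 \left(-30 - 5 + 25\right) = \left(-75\right) \left(-10\right) = 750$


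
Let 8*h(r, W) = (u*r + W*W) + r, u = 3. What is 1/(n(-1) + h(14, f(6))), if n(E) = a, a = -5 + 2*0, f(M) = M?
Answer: 2/13 ≈ 0.15385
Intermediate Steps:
h(r, W) = r/2 + W²/8 (h(r, W) = ((3*r + W*W) + r)/8 = ((3*r + W²) + r)/8 = ((W² + 3*r) + r)/8 = (W² + 4*r)/8 = r/2 + W²/8)
a = -5 (a = -5 + 0 = -5)
n(E) = -5
1/(n(-1) + h(14, f(6))) = 1/(-5 + ((½)*14 + (⅛)*6²)) = 1/(-5 + (7 + (⅛)*36)) = 1/(-5 + (7 + 9/2)) = 1/(-5 + 23/2) = 1/(13/2) = 2/13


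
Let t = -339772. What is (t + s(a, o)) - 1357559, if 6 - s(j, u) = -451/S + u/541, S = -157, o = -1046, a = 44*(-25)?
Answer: -144165773294/84937 ≈ -1.6973e+6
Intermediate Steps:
a = -1100
s(j, u) = 491/157 - u/541 (s(j, u) = 6 - (-451/(-157) + u/541) = 6 - (-451*(-1/157) + u*(1/541)) = 6 - (451/157 + u/541) = 6 + (-451/157 - u/541) = 491/157 - u/541)
(t + s(a, o)) - 1357559 = (-339772 + (491/157 - 1/541*(-1046))) - 1357559 = (-339772 + (491/157 + 1046/541)) - 1357559 = (-339772 + 429853/84937) - 1357559 = -28858784511/84937 - 1357559 = -144165773294/84937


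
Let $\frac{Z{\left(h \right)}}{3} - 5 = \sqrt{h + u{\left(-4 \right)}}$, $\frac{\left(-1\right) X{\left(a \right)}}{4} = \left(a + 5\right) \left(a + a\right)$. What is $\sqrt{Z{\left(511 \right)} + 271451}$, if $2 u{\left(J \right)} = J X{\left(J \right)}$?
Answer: $\sqrt{271466 + 3 \sqrt{447}} \approx 521.08$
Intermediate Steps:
$X{\left(a \right)} = - 8 a \left(5 + a\right)$ ($X{\left(a \right)} = - 4 \left(a + 5\right) \left(a + a\right) = - 4 \left(5 + a\right) 2 a = - 4 \cdot 2 a \left(5 + a\right) = - 8 a \left(5 + a\right)$)
$u{\left(J \right)} = - 4 J^{2} \left(5 + J\right)$ ($u{\left(J \right)} = \frac{J \left(- 8 J \left(5 + J\right)\right)}{2} = \frac{\left(-8\right) J^{2} \left(5 + J\right)}{2} = - 4 J^{2} \left(5 + J\right)$)
$Z{\left(h \right)} = 15 + 3 \sqrt{-64 + h}$ ($Z{\left(h \right)} = 15 + 3 \sqrt{h + 4 \left(-4\right)^{2} \left(-5 - -4\right)} = 15 + 3 \sqrt{h + 4 \cdot 16 \left(-5 + 4\right)} = 15 + 3 \sqrt{h + 4 \cdot 16 \left(-1\right)} = 15 + 3 \sqrt{h - 64} = 15 + 3 \sqrt{-64 + h}$)
$\sqrt{Z{\left(511 \right)} + 271451} = \sqrt{\left(15 + 3 \sqrt{-64 + 511}\right) + 271451} = \sqrt{\left(15 + 3 \sqrt{447}\right) + 271451} = \sqrt{271466 + 3 \sqrt{447}}$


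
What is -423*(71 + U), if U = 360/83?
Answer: -2645019/83 ≈ -31868.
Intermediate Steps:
U = 360/83 (U = 360*(1/83) = 360/83 ≈ 4.3373)
-423*(71 + U) = -423*(71 + 360/83) = -423*6253/83 = -2645019/83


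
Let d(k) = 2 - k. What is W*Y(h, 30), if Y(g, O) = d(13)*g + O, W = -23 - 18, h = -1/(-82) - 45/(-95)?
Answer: -38413/38 ≈ -1010.9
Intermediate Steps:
h = 757/1558 (h = -1*(-1/82) - 45*(-1/95) = 1/82 + 9/19 = 757/1558 ≈ 0.48588)
W = -41
Y(g, O) = O - 11*g (Y(g, O) = (2 - 1*13)*g + O = (2 - 13)*g + O = -11*g + O = O - 11*g)
W*Y(h, 30) = -41*(30 - 11*757/1558) = -41*(30 - 8327/1558) = -41*38413/1558 = -38413/38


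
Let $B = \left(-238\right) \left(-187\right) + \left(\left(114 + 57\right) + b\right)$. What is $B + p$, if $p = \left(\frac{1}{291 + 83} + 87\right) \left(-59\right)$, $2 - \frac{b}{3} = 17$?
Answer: $\frac{14772567}{374} \approx 39499.0$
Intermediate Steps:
$b = -45$ ($b = 6 - 51 = -45$)
$B = 44632$ ($B = \left(-238\right) \left(-187\right) + \left(\left(114 + 57\right) - 45\right) = 44506 + \left(171 - 45\right) = 44506 + 126 = 44632$)
$p = - \frac{1919801}{374}$ ($p = \left(\frac{1}{374} + 87\right) \left(-59\right) = \frac{32539}{374} \left(-59\right) = - \frac{1919801}{374} \approx -5133.2$)
$B + p = 44632 - \frac{1919801}{374} = \frac{14772567}{374}$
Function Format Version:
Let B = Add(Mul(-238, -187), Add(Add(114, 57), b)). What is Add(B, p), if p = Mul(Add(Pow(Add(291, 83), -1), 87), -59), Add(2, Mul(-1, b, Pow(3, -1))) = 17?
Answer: Rational(14772567, 374) ≈ 39499.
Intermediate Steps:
b = -45 (b = Add(6, Mul(-3, 17)) = Add(6, -51) = -45)
B = 44632 (B = Add(Mul(-238, -187), Add(Add(114, 57), -45)) = Add(44506, Add(171, -45)) = Add(44506, 126) = 44632)
p = Rational(-1919801, 374) (p = Mul(Add(Pow(374, -1), 87), -59) = Mul(Add(Rational(1, 374), 87), -59) = Mul(Rational(32539, 374), -59) = Rational(-1919801, 374) ≈ -5133.2)
Add(B, p) = Add(44632, Rational(-1919801, 374)) = Rational(14772567, 374)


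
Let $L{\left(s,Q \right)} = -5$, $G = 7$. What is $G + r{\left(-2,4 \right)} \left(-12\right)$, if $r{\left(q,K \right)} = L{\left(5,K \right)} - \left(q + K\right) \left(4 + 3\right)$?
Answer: $235$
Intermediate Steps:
$r{\left(q,K \right)} = -5 - 7 K - 7 q$ ($r{\left(q,K \right)} = -5 - \left(q + K\right) \left(4 + 3\right) = -5 - \left(K + q\right) 7 = -5 - \left(7 K + 7 q\right) = -5 - 7 K - 7 q$)
$G + r{\left(-2,4 \right)} \left(-12\right) = 7 + \left(-5 - 28 - -14\right) \left(-12\right) = 7 + \left(-5 - 28 + 14\right) \left(-12\right) = 7 - -228 = 7 + 228 = 235$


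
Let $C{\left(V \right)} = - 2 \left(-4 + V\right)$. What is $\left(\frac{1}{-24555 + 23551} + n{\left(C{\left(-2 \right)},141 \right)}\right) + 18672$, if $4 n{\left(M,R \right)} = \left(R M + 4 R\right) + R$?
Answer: $\frac{9674167}{502} \approx 19271.0$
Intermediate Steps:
$C{\left(V \right)} = 8 - 2 V$
$n{\left(M,R \right)} = \frac{5 R}{4} + \frac{M R}{4}$ ($n{\left(M,R \right)} = \frac{\left(R M + 4 R\right) + R}{4} = \frac{\left(M R + 4 R\right) + R}{4} = \frac{\left(4 R + M R\right) + R}{4} = \frac{5 R + M R}{4} = \frac{5 R}{4} + \frac{M R}{4}$)
$\left(\frac{1}{-24555 + 23551} + n{\left(C{\left(-2 \right)},141 \right)}\right) + 18672 = \left(\frac{1}{-24555 + 23551} + \frac{1}{4} \cdot 141 \left(5 + \left(8 - -4\right)\right)\right) + 18672 = \left(\frac{1}{-1004} + \frac{1}{4} \cdot 141 \left(5 + \left(8 + 4\right)\right)\right) + 18672 = \left(- \frac{1}{1004} + \frac{1}{4} \cdot 141 \left(5 + 12\right)\right) + 18672 = \left(- \frac{1}{1004} + \frac{1}{4} \cdot 141 \cdot 17\right) + 18672 = \left(- \frac{1}{1004} + \frac{2397}{4}\right) + 18672 = \frac{300823}{502} + 18672 = \frac{9674167}{502}$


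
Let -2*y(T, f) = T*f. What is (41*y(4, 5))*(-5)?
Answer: 2050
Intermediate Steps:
y(T, f) = -T*f/2
(41*y(4, 5))*(-5) = (41*(-½*4*5))*(-5) = (41*(-10))*(-5) = -410*(-5) = 2050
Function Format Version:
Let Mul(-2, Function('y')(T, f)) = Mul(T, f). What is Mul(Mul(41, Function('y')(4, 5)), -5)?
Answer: 2050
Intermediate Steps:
Function('y')(T, f) = Mul(Rational(-1, 2), T, f) (Function('y')(T, f) = Mul(Rational(-1, 2), Mul(T, f)) = Mul(Rational(-1, 2), T, f))
Mul(Mul(41, Function('y')(4, 5)), -5) = Mul(Mul(41, Mul(Rational(-1, 2), 4, 5)), -5) = Mul(Mul(41, -10), -5) = Mul(-410, -5) = 2050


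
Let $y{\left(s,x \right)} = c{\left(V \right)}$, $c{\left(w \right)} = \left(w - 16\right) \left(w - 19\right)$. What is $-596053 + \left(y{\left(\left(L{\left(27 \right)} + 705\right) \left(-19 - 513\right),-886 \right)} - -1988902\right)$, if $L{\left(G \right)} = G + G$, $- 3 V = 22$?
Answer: $\frac{12541171}{9} \approx 1.3935 \cdot 10^{6}$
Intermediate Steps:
$V = - \frac{22}{3}$ ($V = \left(- \frac{1}{3}\right) 22 = - \frac{22}{3} \approx -7.3333$)
$L{\left(G \right)} = 2 G$
$c{\left(w \right)} = \left(-19 + w\right) \left(-16 + w\right)$ ($c{\left(w \right)} = \left(-16 + w\right) \left(-19 + w\right) = \left(-19 + w\right) \left(-16 + w\right)$)
$y{\left(s,x \right)} = \frac{5530}{9}$ ($y{\left(s,x \right)} = 304 + \left(- \frac{22}{3}\right)^{2} - - \frac{770}{3} = 304 + \frac{484}{9} + \frac{770}{3} = \frac{5530}{9}$)
$-596053 + \left(y{\left(\left(L{\left(27 \right)} + 705\right) \left(-19 - 513\right),-886 \right)} - -1988902\right) = -596053 + \left(\frac{5530}{9} - -1988902\right) = -596053 + \left(\frac{5530}{9} + 1988902\right) = -596053 + \frac{17905648}{9} = \frac{12541171}{9}$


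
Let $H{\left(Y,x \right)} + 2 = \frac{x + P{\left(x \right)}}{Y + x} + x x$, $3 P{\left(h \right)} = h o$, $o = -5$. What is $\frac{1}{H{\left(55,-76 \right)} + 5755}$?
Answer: $\frac{63}{726175} \approx 8.6756 \cdot 10^{-5}$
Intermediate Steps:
$P{\left(h \right)} = - \frac{5 h}{3}$ ($P{\left(h \right)} = \frac{h \left(-5\right)}{3} = \frac{\left(-5\right) h}{3} = - \frac{5 h}{3}$)
$H{\left(Y,x \right)} = -2 + x^{2} - \frac{2 x}{3 \left(Y + x\right)}$ ($H{\left(Y,x \right)} = -2 + \left(\frac{x - \frac{5 x}{3}}{Y + x} + x x\right) = -2 + \left(\frac{\left(- \frac{2}{3}\right) x}{Y + x} + x^{2}\right) = -2 + \left(- \frac{2 x}{3 \left(Y + x\right)} + x^{2}\right) = -2 + \left(x^{2} - \frac{2 x}{3 \left(Y + x\right)}\right) = -2 + x^{2} - \frac{2 x}{3 \left(Y + x\right)}$)
$\frac{1}{H{\left(55,-76 \right)} + 5755} = \frac{1}{\frac{\left(-76\right)^{3} - 110 - - \frac{608}{3} + 55 \left(-76\right)^{2}}{55 - 76} + 5755} = \frac{1}{\frac{-438976 - 110 + \frac{608}{3} + 55 \cdot 5776}{-21} + 5755} = \frac{1}{- \frac{-438976 - 110 + \frac{608}{3} + 317680}{21} + 5755} = \frac{1}{\left(- \frac{1}{21}\right) \left(- \frac{363610}{3}\right) + 5755} = \frac{1}{\frac{363610}{63} + 5755} = \frac{1}{\frac{726175}{63}} = \frac{63}{726175}$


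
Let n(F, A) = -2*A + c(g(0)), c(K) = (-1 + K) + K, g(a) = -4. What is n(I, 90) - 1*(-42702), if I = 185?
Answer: 42513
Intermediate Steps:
c(K) = -1 + 2*K
n(F, A) = -9 - 2*A (n(F, A) = -2*A + (-1 + 2*(-4)) = -2*A + (-1 - 8) = -2*A - 9 = -9 - 2*A)
n(I, 90) - 1*(-42702) = (-9 - 2*90) - 1*(-42702) = (-9 - 180) + 42702 = -189 + 42702 = 42513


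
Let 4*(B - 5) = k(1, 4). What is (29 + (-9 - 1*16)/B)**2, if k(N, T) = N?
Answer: 259081/441 ≈ 587.49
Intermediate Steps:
B = 21/4 (B = 5 + (1/4)*1 = 5 + 1/4 = 21/4 ≈ 5.2500)
(29 + (-9 - 1*16)/B)**2 = (29 + (-9 - 1*16)/(21/4))**2 = (29 + (-9 - 16)*(4/21))**2 = (29 - 25*4/21)**2 = (29 - 100/21)**2 = (509/21)**2 = 259081/441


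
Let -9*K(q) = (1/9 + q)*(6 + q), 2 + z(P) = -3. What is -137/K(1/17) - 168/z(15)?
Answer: 16485069/13390 ≈ 1231.1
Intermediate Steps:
z(P) = -5 (z(P) = -2 - 3 = -5)
K(q) = -(6 + q)*(⅑ + q)/9 (K(q) = -(1/9 + q)*(6 + q)/9 = -(⅑ + q)*(6 + q)/9 = -(6 + q)*(⅑ + q)/9)
-137/K(1/17) - 168/z(15) = -137/(-2/27 - 55/81/17 - (1/17)²/9) - 168/(-5) = -137/(-2/27 - 55/81*1/17 - (1/17)²/9) - 168*(-⅕) = -137/(-2/27 - 55/1377 - ⅑*1/289) + 168/5 = -137/(-2/27 - 55/1377 - 1/2601) + 168/5 = -137/(-2678/23409) + 168/5 = -137*(-23409/2678) + 168/5 = 3207033/2678 + 168/5 = 16485069/13390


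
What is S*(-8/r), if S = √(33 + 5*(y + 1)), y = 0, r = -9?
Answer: 8*√38/9 ≈ 5.4795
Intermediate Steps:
S = √38 (S = √(33 + 5*(0 + 1)) = √(33 + 5*1) = √(33 + 5) = √38 ≈ 6.1644)
S*(-8/r) = √38*(-8/(-9)) = √38*(-8*(-⅑)) = √38*(8/9) = 8*√38/9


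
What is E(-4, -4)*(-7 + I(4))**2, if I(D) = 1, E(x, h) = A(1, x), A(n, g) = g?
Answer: -144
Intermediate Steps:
E(x, h) = x
E(-4, -4)*(-7 + I(4))**2 = -4*(-7 + 1)**2 = -4*(-6)**2 = -4*36 = -144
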